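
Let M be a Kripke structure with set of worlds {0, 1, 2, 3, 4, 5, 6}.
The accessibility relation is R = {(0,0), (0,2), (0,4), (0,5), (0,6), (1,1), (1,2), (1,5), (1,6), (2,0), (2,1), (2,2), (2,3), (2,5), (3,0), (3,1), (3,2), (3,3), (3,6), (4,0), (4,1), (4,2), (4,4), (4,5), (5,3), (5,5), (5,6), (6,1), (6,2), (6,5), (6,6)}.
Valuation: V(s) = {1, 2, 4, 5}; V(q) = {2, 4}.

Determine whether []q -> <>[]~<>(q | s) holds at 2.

Yes

At 2: []q is false, <>[]~<>(q | s) is false, so []q -> <>[]~<>(q | s) is true.
  At 2: []q requires q at every successor {0, 1, 2, 3, 5}.
    q fails at 0, so []q is false at 2.
  At 2: <>[]~<>(q | s) requires []~<>(q | s) at some successor in {0, 1, 2, 3, 5}.
    At 0: []~<>(q | s) is false.
    At 1: []~<>(q | s) is false.
    At 2: []~<>(q | s) is false.
    At 3: []~<>(q | s) is false.
    At 5: []~<>(q | s) is false.
  So <>[]~<>(q | s) is false at 2.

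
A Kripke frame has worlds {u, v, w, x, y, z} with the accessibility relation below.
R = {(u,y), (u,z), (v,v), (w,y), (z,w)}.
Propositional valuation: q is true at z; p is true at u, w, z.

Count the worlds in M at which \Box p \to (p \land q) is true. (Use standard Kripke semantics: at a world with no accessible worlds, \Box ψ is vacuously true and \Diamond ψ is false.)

4

Let φ = \Box p \to (p \land q). Evaluate φ at each world:
  u (successors {y, z}): φ is true.
  v (successors {v}): φ is true.
  w (successors {y}): φ is true.
  x (successors ∅): φ is false.
  y (successors ∅): φ is false.
  z (successors {w}): φ is true.
For instance, at v:
  At v: \Box p is false, p \land q is false, so \Box p \to (p \land q) is true.
    At v: \Box p requires p at every successor {v}.
      p fails at v, so \Box p is false at v.
Satisfying worlds: {u, v, w, z}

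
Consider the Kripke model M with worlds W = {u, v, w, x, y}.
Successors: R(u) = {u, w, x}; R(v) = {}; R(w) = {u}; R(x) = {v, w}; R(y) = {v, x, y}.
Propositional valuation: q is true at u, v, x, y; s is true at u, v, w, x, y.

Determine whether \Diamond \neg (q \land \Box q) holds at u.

Yes

Recall that \Box ψ holds at a world iff ψ holds at every accessible world, and \Diamond ψ holds iff ψ holds at some accessible world.
At u: \Diamond \neg (q \land \Box q) requires \neg (q \land \Box q) at some successor in {u, w, x}.
  \neg (q \land \Box q) holds at u, so \Diamond \neg (q \land \Box q) is true at u.
    At u: q \land \Box q is false, so \neg (q \land \Box q) is true.
      At u: q is true, \Box q is false, so q \land \Box q is false.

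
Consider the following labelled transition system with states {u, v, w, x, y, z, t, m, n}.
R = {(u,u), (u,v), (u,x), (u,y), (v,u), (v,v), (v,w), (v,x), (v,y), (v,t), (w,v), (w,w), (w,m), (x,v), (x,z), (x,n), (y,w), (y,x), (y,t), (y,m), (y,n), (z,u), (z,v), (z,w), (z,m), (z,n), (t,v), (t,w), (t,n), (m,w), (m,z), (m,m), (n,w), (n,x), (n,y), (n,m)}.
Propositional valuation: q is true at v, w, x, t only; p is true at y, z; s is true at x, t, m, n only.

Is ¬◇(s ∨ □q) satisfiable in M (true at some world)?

Recall that □ψ holds at a world iff ψ holds at every accessible world, and ◇ψ holds iff ψ holds at some accessible world.
Let φ = ¬◇(s ∨ □q). Evaluate φ at each world:
  u (successors {u, v, x, y}): φ is false.
  v (successors {u, v, w, x, y, t}): φ is false.
  w (successors {v, w, m}): φ is false.
  x (successors {v, z, n}): φ is false.
  y (successors {w, x, t, m, n}): φ is false.
  z (successors {u, v, w, m, n}): φ is false.
  t (successors {v, w, n}): φ is false.
  m (successors {w, z, m}): φ is false.
  n (successors {w, x, y, m}): φ is false.
For instance, at x:
  At x: ◇(s ∨ □q) is true, so ¬◇(s ∨ □q) is false.
    At x: ◇(s ∨ □q) requires s ∨ □q at some successor in {v, z, n}.
      s ∨ □q holds at n, so ◇(s ∨ □q) is true at x.

No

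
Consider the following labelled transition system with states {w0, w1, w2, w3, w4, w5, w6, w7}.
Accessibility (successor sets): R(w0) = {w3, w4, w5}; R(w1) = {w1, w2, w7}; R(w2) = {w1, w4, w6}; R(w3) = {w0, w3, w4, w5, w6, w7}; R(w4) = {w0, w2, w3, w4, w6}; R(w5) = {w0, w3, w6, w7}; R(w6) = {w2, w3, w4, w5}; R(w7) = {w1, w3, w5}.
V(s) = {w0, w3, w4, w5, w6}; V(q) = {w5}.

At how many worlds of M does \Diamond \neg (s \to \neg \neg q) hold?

7

Let φ = \Diamond \neg (s \to \neg \neg q). Evaluate φ at each world:
  w0 (successors {w3, w4, w5}): φ is true.
  w1 (successors {w1, w2, w7}): φ is false.
  w2 (successors {w1, w4, w6}): φ is true.
  w3 (successors {w0, w3, w4, w5, w6, w7}): φ is true.
  w4 (successors {w0, w2, w3, w4, w6}): φ is true.
  w5 (successors {w0, w3, w6, w7}): φ is true.
  w6 (successors {w2, w3, w4, w5}): φ is true.
  w7 (successors {w1, w3, w5}): φ is true.
For instance, at w1:
  At w1: \Diamond \neg (s \to \neg \neg q) requires \neg (s \to \neg \neg q) at some successor in {w1, w2, w7}.
    At w1: \neg (s \to \neg \neg q) is false.
    At w2: \neg (s \to \neg \neg q) is false.
    At w7: \neg (s \to \neg \neg q) is false.
  So \Diamond \neg (s \to \neg \neg q) is false at w1.
Satisfying worlds: {w0, w2, w3, w4, w5, w6, w7}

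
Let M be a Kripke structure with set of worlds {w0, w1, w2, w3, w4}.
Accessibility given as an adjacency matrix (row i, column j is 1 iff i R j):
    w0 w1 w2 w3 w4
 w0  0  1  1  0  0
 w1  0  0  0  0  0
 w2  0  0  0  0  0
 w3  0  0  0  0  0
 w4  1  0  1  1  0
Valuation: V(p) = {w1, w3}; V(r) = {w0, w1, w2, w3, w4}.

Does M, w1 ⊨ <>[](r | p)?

No

At w1: no accessible worlds, so <>[](r | p) is false.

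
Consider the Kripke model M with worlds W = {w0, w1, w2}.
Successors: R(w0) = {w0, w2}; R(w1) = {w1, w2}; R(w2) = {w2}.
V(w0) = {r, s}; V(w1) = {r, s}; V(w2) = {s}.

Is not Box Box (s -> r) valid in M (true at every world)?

Recall that Box ψ holds at a world iff ψ holds at every accessible world, and Dia ψ holds iff ψ holds at some accessible world.
Let φ = not Box Box (s -> r). Evaluate φ at each world:
  w0 (successors {w0, w2}): φ is true.
  w1 (successors {w1, w2}): φ is true.
  w2 (successors {w2}): φ is true.
For instance, at w1:
  At w1: Box Box (s -> r) is false, so not Box Box (s -> r) is true.
    At w1: Box Box (s -> r) requires Box (s -> r) at every successor {w1, w2}.
      Box (s -> r) fails at w1, so Box Box (s -> r) is false at w1.

Yes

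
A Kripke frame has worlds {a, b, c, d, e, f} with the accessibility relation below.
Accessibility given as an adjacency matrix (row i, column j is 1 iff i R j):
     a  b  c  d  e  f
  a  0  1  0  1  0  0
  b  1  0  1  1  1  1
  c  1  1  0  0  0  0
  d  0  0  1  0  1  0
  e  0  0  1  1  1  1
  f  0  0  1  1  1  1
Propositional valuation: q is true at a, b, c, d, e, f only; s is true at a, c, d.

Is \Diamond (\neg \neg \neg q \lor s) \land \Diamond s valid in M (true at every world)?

Yes

Let φ = \Diamond (\neg \neg \neg q \lor s) \land \Diamond s. Evaluate φ at each world:
  a (successors {b, d}): φ is true.
  b (successors {a, c, d, e, f}): φ is true.
  c (successors {a, b}): φ is true.
  d (successors {c, e}): φ is true.
  e (successors {c, d, e, f}): φ is true.
  f (successors {c, d, e, f}): φ is true.
For instance, at c:
  At c: \Diamond (\neg \neg \neg q \lor s) is true, \Diamond s is true, so \Diamond (\neg \neg \neg q \lor s) \land \Diamond s is true.
    At c: \Diamond (\neg \neg \neg q \lor s) requires \neg \neg \neg q \lor s at some successor in {a, b}.
      \neg \neg \neg q \lor s holds at a, so \Diamond (\neg \neg \neg q \lor s) is true at c.
    At c: \Diamond s requires s at some successor in {a, b}.
      s holds at a, so \Diamond s is true at c.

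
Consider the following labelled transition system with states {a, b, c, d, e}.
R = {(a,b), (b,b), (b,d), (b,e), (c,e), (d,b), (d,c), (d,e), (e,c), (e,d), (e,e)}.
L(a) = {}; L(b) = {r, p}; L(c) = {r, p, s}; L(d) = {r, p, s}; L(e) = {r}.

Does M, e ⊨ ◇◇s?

Recall that ◇ψ holds at a world iff ψ holds at some accessible world.
At e: ◇◇s requires ◇s at some successor in {c, d, e}.
  ◇s holds at d, so ◇◇s is true at e.
    At d: ◇s requires s at some successor in {b, c, e}.
      s holds at c, so ◇s is true at d.

Yes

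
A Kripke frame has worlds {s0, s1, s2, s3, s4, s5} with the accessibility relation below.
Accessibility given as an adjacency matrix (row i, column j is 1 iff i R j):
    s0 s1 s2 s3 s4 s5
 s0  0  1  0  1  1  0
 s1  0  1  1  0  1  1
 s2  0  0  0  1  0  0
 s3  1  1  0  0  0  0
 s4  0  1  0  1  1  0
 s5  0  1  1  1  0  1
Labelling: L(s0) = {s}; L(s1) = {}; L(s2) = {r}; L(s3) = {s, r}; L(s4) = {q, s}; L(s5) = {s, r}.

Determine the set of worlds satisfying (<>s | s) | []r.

s0, s1, s2, s3, s4, s5

Recall that []ψ holds at a world iff ψ holds at every accessible world, and <>ψ holds iff ψ holds at some accessible world.
Let φ = (<>s | s) | []r. Evaluate φ at each world:
  s0 (successors {s1, s3, s4}): φ is true.
  s1 (successors {s1, s2, s4, s5}): φ is true.
  s2 (successors {s3}): φ is true.
  s3 (successors {s0, s1}): φ is true.
  s4 (successors {s1, s3, s4}): φ is true.
  s5 (successors {s1, s2, s3, s5}): φ is true.
For instance, at s3:
  At s3: <>s | s is true, []r is false, so (<>s | s) | []r is true.
    At s3: <>s is true, s is true, so <>s | s is true.
      At s3: <>s requires s at some successor in {s0, s1}.
        s holds at s0, so <>s is true at s3.
    At s3: []r requires r at every successor {s0, s1}.
      r fails at s0, so []r is false at s3.
Satisfying worlds: {s0, s1, s2, s3, s4, s5}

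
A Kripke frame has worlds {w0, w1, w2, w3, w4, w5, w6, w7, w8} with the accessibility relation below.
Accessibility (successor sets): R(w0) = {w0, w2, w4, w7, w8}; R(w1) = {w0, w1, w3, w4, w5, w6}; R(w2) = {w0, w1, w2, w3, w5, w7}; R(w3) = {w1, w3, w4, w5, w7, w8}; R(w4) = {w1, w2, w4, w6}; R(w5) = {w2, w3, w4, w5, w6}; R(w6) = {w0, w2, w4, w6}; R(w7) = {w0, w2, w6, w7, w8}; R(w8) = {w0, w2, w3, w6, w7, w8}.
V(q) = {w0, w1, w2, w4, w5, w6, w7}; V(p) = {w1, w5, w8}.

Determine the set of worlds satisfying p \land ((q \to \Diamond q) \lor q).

w1, w5, w8

Let φ = p \land ((q \to \Diamond q) \lor q). Evaluate φ at each world:
  w0 (successors {w0, w2, w4, w7, w8}): φ is false.
  w1 (successors {w0, w1, w3, w4, w5, w6}): φ is true.
  w2 (successors {w0, w1, w2, w3, w5, w7}): φ is false.
  w3 (successors {w1, w3, w4, w5, w7, w8}): φ is false.
  w4 (successors {w1, w2, w4, w6}): φ is false.
  w5 (successors {w2, w3, w4, w5, w6}): φ is true.
  w6 (successors {w0, w2, w4, w6}): φ is false.
  w7 (successors {w0, w2, w6, w7, w8}): φ is false.
  w8 (successors {w0, w2, w3, w6, w7, w8}): φ is true.
For instance, at w6:
  At w6: p is false, (q \to \Diamond q) \lor q is true, so p \land ((q \to \Diamond q) \lor q) is false.
    At w6: q \to \Diamond q is true, q is true, so (q \to \Diamond q) \lor q is true.
      At w6: q is true, \Diamond q is true, so q \to \Diamond q is true.
Satisfying worlds: {w1, w5, w8}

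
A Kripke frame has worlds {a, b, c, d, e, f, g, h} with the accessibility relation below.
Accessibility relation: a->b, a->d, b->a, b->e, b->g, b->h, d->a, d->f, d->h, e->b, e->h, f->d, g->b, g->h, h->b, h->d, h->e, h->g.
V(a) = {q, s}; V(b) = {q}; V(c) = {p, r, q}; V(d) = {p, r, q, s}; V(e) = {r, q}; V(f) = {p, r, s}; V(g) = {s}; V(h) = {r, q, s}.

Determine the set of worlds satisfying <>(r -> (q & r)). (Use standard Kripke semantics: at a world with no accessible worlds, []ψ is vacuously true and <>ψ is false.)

a, b, d, e, f, g, h

Let φ = <>(r -> (q & r)). Evaluate φ at each world:
  a (successors {b, d}): φ is true.
  b (successors {a, e, g, h}): φ is true.
  c (successors ∅): φ is false.
  d (successors {a, f, h}): φ is true.
  e (successors {b, h}): φ is true.
  f (successors {d}): φ is true.
  g (successors {b, h}): φ is true.
  h (successors {b, d, e, g}): φ is true.
For instance, at b:
  At b: <>(r -> (q & r)) requires r -> (q & r) at some successor in {a, e, g, h}.
    r -> (q & r) holds at a, so <>(r -> (q & r)) is true at b.
Satisfying worlds: {a, b, d, e, f, g, h}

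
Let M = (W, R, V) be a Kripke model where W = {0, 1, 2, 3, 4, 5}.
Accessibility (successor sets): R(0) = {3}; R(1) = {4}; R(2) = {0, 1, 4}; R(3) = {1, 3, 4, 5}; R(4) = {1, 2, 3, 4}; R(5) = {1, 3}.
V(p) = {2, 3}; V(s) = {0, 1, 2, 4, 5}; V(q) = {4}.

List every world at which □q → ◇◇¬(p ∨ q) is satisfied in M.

Let φ = □q → ◇◇¬(p ∨ q). Evaluate φ at each world:
  0 (successors {3}): φ is true.
  1 (successors {4}): φ is true.
  2 (successors {0, 1, 4}): φ is true.
  3 (successors {1, 3, 4, 5}): φ is true.
  4 (successors {1, 2, 3, 4}): φ is true.
  5 (successors {1, 3}): φ is true.
For instance, at 4:
  At 4: □q is false, ◇◇¬(p ∨ q) is true, so □q → ◇◇¬(p ∨ q) is true.
    At 4: □q requires q at every successor {1, 2, 3, 4}.
      q fails at 1, so □q is false at 4.
    At 4: ◇◇¬(p ∨ q) requires ◇¬(p ∨ q) at some successor in {1, 2, 3, 4}.
      ◇¬(p ∨ q) holds at 2, so ◇◇¬(p ∨ q) is true at 4.
Satisfying worlds: {0, 1, 2, 3, 4, 5}

0, 1, 2, 3, 4, 5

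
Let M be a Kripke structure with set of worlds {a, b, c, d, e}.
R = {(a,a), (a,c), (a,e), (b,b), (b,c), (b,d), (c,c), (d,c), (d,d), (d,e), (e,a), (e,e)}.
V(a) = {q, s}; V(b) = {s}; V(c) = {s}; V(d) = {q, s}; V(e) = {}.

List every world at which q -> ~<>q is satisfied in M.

b, c, e

Recall that <>ψ holds at a world iff ψ holds at some accessible world.
Let φ = q -> ~<>q. Evaluate φ at each world:
  a (successors {a, c, e}): φ is false.
  b (successors {b, c, d}): φ is true.
  c (successors {c}): φ is true.
  d (successors {c, d, e}): φ is false.
  e (successors {a, e}): φ is true.
For instance, at a:
  At a: q is true, ~<>q is false, so q -> ~<>q is false.
    At a: <>q is true, so ~<>q is false.
      At a: <>q requires q at some successor in {a, c, e}.
        q holds at a, so <>q is true at a.
Satisfying worlds: {b, c, e}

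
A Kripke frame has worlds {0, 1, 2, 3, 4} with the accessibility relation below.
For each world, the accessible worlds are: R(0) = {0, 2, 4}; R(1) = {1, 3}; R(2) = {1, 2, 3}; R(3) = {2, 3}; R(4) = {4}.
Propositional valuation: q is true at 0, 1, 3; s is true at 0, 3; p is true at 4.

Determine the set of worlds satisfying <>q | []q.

Recall that []ψ holds at a world iff ψ holds at every accessible world, and <>ψ holds iff ψ holds at some accessible world.
Let φ = <>q | []q. Evaluate φ at each world:
  0 (successors {0, 2, 4}): φ is true.
  1 (successors {1, 3}): φ is true.
  2 (successors {1, 2, 3}): φ is true.
  3 (successors {2, 3}): φ is true.
  4 (successors {4}): φ is false.
For instance, at 2:
  At 2: <>q is true, []q is false, so <>q | []q is true.
    At 2: <>q requires q at some successor in {1, 2, 3}.
      q holds at 1, so <>q is true at 2.
    At 2: []q requires q at every successor {1, 2, 3}.
      q fails at 2, so []q is false at 2.
Satisfying worlds: {0, 1, 2, 3}

0, 1, 2, 3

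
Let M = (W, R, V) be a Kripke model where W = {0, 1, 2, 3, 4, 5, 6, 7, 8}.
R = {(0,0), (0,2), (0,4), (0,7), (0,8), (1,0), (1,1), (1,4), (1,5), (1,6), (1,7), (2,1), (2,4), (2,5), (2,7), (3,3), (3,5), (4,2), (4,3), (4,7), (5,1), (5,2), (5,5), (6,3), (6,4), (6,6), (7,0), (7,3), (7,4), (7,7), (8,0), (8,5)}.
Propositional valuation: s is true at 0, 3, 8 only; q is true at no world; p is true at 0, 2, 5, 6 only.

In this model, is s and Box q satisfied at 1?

No

Recall that Box ψ holds at a world iff ψ holds at every accessible world, and Dia ψ holds iff ψ holds at some accessible world.
At 1: s is false, Box q is false, so s and Box q is false.
  At 1: Box q requires q at every successor {0, 1, 4, 5, 6, 7}.
    q fails at 0, so Box q is false at 1.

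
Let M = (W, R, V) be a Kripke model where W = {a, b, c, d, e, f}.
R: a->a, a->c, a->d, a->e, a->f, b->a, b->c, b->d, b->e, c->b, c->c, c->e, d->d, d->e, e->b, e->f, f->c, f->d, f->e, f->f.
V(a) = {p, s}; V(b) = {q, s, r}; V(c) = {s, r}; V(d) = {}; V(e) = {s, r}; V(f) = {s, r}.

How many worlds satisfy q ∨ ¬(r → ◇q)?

2

Let φ = q ∨ ¬(r → ◇q). Evaluate φ at each world:
  a (successors {a, c, d, e, f}): φ is false.
  b (successors {a, c, d, e}): φ is true.
  c (successors {b, c, e}): φ is false.
  d (successors {d, e}): φ is false.
  e (successors {b, f}): φ is false.
  f (successors {c, d, e, f}): φ is true.
For instance, at b:
  At b: q is true, ¬(r → ◇q) is true, so q ∨ ¬(r → ◇q) is true.
    At b: r → ◇q is false, so ¬(r → ◇q) is true.
      At b: r is true, ◇q is false, so r → ◇q is false.
Satisfying worlds: {b, f}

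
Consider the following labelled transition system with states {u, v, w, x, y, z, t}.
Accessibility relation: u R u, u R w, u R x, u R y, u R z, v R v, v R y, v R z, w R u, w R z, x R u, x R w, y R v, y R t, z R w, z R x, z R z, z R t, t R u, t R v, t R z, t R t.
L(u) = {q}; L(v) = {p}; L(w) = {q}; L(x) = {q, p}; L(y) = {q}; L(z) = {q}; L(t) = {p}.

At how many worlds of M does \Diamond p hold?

5

Recall that \Diamond ψ holds at a world iff ψ holds at some accessible world.
Let φ = \Diamond p. Evaluate φ at each world:
  u (successors {u, w, x, y, z}): φ is true.
  v (successors {v, y, z}): φ is true.
  w (successors {u, z}): φ is false.
  x (successors {u, w}): φ is false.
  y (successors {v, t}): φ is true.
  z (successors {w, x, z, t}): φ is true.
  t (successors {u, v, z, t}): φ is true.
For instance, at x:
  At x: \Diamond p requires p at some successor in {u, w}.
    At u: p is false.
    At w: p is false.
  So \Diamond p is false at x.
Satisfying worlds: {u, v, y, z, t}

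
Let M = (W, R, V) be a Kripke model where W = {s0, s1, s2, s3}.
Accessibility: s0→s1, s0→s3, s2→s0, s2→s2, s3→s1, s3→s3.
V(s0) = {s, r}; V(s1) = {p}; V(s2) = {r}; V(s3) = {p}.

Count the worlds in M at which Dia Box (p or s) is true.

3

Let φ = Dia Box (p or s). Evaluate φ at each world:
  s0 (successors {s1, s3}): φ is true.
  s1 (successors ∅): φ is false.
  s2 (successors {s0, s2}): φ is true.
  s3 (successors {s1, s3}): φ is true.
For instance, at s2:
  At s2: Dia Box (p or s) requires Box (p or s) at some successor in {s0, s2}.
    Box (p or s) holds at s0, so Dia Box (p or s) is true at s2.
      At s0: Box (p or s) requires p or s at every successor {s1, s3}.
        At s1: p or s is true.
        At s3: p or s is true.
      So Box (p or s) is true at s0.
Satisfying worlds: {s0, s2, s3}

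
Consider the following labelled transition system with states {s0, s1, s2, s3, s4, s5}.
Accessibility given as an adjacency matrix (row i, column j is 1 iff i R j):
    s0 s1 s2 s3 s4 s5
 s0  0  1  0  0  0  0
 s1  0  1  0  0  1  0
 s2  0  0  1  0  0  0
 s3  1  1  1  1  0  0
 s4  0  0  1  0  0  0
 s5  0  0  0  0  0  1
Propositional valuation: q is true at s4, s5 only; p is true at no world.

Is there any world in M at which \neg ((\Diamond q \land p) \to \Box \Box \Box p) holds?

No

Let φ = \neg ((\Diamond q \land p) \to \Box \Box \Box p). Evaluate φ at each world:
  s0 (successors {s1}): φ is false.
  s1 (successors {s1, s4}): φ is false.
  s2 (successors {s2}): φ is false.
  s3 (successors {s0, s1, s2, s3}): φ is false.
  s4 (successors {s2}): φ is false.
  s5 (successors {s5}): φ is false.
For instance, at s4:
  At s4: (\Diamond q \land p) \to \Box \Box \Box p is true, so \neg ((\Diamond q \land p) \to \Box \Box \Box p) is false.
    At s4: \Diamond q \land p is false, \Box \Box \Box p is false, so (\Diamond q \land p) \to \Box \Box \Box p is true.
      At s4: \Diamond q is false, p is false, so \Diamond q \land p is false.
      At s4: \Box \Box \Box p requires \Box \Box p at every successor {s2}.
        \Box \Box p fails at s2, so \Box \Box \Box p is false at s4.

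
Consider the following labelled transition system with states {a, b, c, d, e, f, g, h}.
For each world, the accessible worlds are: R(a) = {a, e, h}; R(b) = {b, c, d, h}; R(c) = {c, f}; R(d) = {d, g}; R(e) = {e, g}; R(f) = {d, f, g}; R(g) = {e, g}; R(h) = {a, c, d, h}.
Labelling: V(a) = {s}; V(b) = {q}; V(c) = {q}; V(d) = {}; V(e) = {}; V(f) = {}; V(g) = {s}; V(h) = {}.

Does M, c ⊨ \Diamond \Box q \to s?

At c: \Diamond \Box q is false, s is false, so \Diamond \Box q \to s is true.
  At c: \Diamond \Box q requires \Box q at some successor in {c, f}.
    At c: \Box q is false.
    At f: \Box q is false.
  So \Diamond \Box q is false at c.

Yes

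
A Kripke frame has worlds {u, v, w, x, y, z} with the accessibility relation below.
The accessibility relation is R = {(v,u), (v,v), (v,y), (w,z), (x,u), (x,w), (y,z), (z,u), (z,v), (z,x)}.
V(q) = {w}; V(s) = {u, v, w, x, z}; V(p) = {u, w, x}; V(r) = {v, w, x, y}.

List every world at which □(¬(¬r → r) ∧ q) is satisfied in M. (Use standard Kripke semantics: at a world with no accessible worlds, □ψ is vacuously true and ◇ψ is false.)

Recall that □ψ holds at a world iff ψ holds at every accessible world, and ◇ψ holds iff ψ holds at some accessible world.
Let φ = □(¬(¬r → r) ∧ q). Evaluate φ at each world:
  u (successors ∅): φ is true.
  v (successors {u, v, y}): φ is false.
  w (successors {z}): φ is false.
  x (successors {u, w}): φ is false.
  y (successors {z}): φ is false.
  z (successors {u, v, x}): φ is false.
For instance, at z:
  At z: □(¬(¬r → r) ∧ q) requires ¬(¬r → r) ∧ q at every successor {u, v, x}.
    ¬(¬r → r) ∧ q fails at u, so □(¬(¬r → r) ∧ q) is false at z.
Satisfying worlds: {u}

u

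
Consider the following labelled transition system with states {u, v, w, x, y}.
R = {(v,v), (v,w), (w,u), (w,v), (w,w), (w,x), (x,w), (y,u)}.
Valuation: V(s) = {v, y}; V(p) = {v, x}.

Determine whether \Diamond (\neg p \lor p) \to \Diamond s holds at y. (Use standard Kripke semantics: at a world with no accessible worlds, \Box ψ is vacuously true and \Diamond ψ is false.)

Recall that \Diamond ψ holds at a world iff ψ holds at some accessible world.
At y: \Diamond (\neg p \lor p) is true, \Diamond s is false, so \Diamond (\neg p \lor p) \to \Diamond s is false.
  At y: \Diamond (\neg p \lor p) requires \neg p \lor p at some successor in {u}.
    \neg p \lor p holds at u, so \Diamond (\neg p \lor p) is true at y.
  At y: \Diamond s requires s at some successor in {u}.
    At u: s is false.
  So \Diamond s is false at y.

No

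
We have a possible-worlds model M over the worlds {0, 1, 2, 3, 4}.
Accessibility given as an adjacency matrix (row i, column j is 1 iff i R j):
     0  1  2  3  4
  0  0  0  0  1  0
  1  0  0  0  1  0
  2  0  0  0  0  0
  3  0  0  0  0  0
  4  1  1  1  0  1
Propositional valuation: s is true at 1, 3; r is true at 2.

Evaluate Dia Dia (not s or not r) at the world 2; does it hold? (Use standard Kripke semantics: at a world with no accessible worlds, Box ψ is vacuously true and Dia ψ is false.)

No

Recall that Dia ψ holds at a world iff ψ holds at some accessible world.
At 2: no accessible worlds, so Dia Dia (not s or not r) is false.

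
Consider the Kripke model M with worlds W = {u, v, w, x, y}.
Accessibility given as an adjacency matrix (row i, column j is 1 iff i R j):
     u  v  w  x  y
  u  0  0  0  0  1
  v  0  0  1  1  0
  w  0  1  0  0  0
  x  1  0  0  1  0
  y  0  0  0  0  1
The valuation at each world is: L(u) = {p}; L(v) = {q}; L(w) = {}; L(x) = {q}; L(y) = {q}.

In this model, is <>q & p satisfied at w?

No

At w: <>q is true, p is false, so <>q & p is false.
  At w: <>q requires q at some successor in {v}.
    q holds at v, so <>q is true at w.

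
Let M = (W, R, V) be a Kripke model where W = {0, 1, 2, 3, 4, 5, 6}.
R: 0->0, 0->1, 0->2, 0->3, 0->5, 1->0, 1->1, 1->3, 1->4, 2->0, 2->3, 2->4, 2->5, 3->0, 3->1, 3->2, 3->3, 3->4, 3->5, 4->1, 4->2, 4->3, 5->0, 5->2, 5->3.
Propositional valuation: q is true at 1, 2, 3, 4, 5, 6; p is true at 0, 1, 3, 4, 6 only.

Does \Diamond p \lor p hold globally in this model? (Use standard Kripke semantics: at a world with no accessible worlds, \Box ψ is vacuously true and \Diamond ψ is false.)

Yes

Let φ = \Diamond p \lor p. Evaluate φ at each world:
  0 (successors {0, 1, 2, 3, 5}): φ is true.
  1 (successors {0, 1, 3, 4}): φ is true.
  2 (successors {0, 3, 4, 5}): φ is true.
  3 (successors {0, 1, 2, 3, 4, 5}): φ is true.
  4 (successors {1, 2, 3}): φ is true.
  5 (successors {0, 2, 3}): φ is true.
  6 (successors ∅): φ is true.
For instance, at 4:
  At 4: \Diamond p is true, p is true, so \Diamond p \lor p is true.
    At 4: \Diamond p requires p at some successor in {1, 2, 3}.
      p holds at 1, so \Diamond p is true at 4.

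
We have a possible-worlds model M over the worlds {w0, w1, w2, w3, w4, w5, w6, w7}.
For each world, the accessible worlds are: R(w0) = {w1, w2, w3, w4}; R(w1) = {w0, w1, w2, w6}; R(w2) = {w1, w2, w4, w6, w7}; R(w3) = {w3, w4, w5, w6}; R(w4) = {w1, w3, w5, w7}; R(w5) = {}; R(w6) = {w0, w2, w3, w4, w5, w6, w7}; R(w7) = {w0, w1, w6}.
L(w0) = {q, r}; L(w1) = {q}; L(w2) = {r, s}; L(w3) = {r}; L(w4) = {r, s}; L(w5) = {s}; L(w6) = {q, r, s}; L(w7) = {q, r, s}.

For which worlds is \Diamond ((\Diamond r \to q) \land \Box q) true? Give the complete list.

Let φ = \Diamond ((\Diamond r \to q) \land \Box q). Evaluate φ at each world:
  w0 (successors {w1, w2, w3, w4}): φ is false.
  w1 (successors {w0, w1, w2, w6}): φ is false.
  w2 (successors {w1, w2, w4, w6, w7}): φ is true.
  w3 (successors {w3, w4, w5, w6}): φ is true.
  w4 (successors {w1, w3, w5, w7}): φ is true.
  w5 (successors ∅): φ is false.
  w6 (successors {w0, w2, w3, w4, w5, w6, w7}): φ is true.
  w7 (successors {w0, w1, w6}): φ is false.
For instance, at w7:
  At w7: \Diamond ((\Diamond r \to q) \land \Box q) requires (\Diamond r \to q) \land \Box q at some successor in {w0, w1, w6}.
    At w0: (\Diamond r \to q) \land \Box q is false.
    At w1: (\Diamond r \to q) \land \Box q is false.
    At w6: (\Diamond r \to q) \land \Box q is false.
  So \Diamond ((\Diamond r \to q) \land \Box q) is false at w7.
Satisfying worlds: {w2, w3, w4, w6}

w2, w3, w4, w6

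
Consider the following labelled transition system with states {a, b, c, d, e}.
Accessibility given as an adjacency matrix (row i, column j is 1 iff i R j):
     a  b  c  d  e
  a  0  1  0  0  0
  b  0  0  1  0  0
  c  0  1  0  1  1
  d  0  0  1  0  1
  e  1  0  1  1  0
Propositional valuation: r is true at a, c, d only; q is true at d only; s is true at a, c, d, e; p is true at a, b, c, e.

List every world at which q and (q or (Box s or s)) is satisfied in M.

d

Let φ = q and (q or (Box s or s)). Evaluate φ at each world:
  a (successors {b}): φ is false.
  b (successors {c}): φ is false.
  c (successors {b, d, e}): φ is false.
  d (successors {c, e}): φ is true.
  e (successors {a, c, d}): φ is false.
For instance, at b:
  At b: q is false, q or (Box s or s) is true, so q and (q or (Box s or s)) is false.
    At b: q is false, Box s or s is true, so q or (Box s or s) is true.
      At b: Box s is true, s is false, so Box s or s is true.
Satisfying worlds: {d}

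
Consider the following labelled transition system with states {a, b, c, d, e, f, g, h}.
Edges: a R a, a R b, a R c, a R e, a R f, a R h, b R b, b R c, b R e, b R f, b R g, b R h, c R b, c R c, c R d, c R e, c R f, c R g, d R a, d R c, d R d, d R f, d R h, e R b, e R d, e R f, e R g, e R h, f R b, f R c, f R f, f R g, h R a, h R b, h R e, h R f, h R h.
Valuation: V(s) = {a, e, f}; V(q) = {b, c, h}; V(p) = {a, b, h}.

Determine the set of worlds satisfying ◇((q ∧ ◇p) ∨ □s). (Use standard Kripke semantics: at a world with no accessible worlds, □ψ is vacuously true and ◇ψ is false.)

a, b, c, d, e, f, h

Recall that □ψ holds at a world iff ψ holds at every accessible world, and ◇ψ holds iff ψ holds at some accessible world.
Let φ = ◇((q ∧ ◇p) ∨ □s). Evaluate φ at each world:
  a (successors {a, b, c, e, f, h}): φ is true.
  b (successors {b, c, e, f, g, h}): φ is true.
  c (successors {b, c, d, e, f, g}): φ is true.
  d (successors {a, c, d, f, h}): φ is true.
  e (successors {b, d, f, g, h}): φ is true.
  f (successors {b, c, f, g}): φ is true.
  g (successors ∅): φ is false.
  h (successors {a, b, e, f, h}): φ is true.
For instance, at b:
  At b: ◇((q ∧ ◇p) ∨ □s) requires (q ∧ ◇p) ∨ □s at some successor in {b, c, e, f, g, h}.
    (q ∧ ◇p) ∨ □s holds at b, so ◇((q ∧ ◇p) ∨ □s) is true at b.
      At b: q ∧ ◇p is true, □s is false, so (q ∧ ◇p) ∨ □s is true.
Satisfying worlds: {a, b, c, d, e, f, h}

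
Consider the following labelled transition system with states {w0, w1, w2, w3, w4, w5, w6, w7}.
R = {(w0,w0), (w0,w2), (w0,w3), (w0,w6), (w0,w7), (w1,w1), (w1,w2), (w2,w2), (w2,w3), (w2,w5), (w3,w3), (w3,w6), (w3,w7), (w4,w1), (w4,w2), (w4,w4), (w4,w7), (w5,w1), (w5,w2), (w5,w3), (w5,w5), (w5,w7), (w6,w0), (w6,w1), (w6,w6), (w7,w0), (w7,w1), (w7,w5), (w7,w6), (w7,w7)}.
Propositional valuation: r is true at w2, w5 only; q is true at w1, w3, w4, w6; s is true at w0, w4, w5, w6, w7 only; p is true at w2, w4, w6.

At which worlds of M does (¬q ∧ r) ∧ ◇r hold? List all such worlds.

w2, w5

Let φ = (¬q ∧ r) ∧ ◇r. Evaluate φ at each world:
  w0 (successors {w0, w2, w3, w6, w7}): φ is false.
  w1 (successors {w1, w2}): φ is false.
  w2 (successors {w2, w3, w5}): φ is true.
  w3 (successors {w3, w6, w7}): φ is false.
  w4 (successors {w1, w2, w4, w7}): φ is false.
  w5 (successors {w1, w2, w3, w5, w7}): φ is true.
  w6 (successors {w0, w1, w6}): φ is false.
  w7 (successors {w0, w1, w5, w6, w7}): φ is false.
For instance, at w2:
  At w2: ¬q ∧ r is true, ◇r is true, so (¬q ∧ r) ∧ ◇r is true.
    At w2: ◇r requires r at some successor in {w2, w3, w5}.
      r holds at w2, so ◇r is true at w2.
Satisfying worlds: {w2, w5}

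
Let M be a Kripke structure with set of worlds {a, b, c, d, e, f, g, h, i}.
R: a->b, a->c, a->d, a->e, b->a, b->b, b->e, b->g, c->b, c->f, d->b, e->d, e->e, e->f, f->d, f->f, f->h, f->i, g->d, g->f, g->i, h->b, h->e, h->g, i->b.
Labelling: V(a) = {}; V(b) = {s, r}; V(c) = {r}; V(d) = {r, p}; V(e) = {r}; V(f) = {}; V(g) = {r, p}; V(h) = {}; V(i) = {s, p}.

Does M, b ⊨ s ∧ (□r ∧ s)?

Recall that □ψ holds at a world iff ψ holds at every accessible world, and ◇ψ holds iff ψ holds at some accessible world.
At b: s is true, □r ∧ s is false, so s ∧ (□r ∧ s) is false.
  At b: □r is false, s is true, so □r ∧ s is false.
    At b: □r requires r at every successor {a, b, e, g}.
      r fails at a, so □r is false at b.

No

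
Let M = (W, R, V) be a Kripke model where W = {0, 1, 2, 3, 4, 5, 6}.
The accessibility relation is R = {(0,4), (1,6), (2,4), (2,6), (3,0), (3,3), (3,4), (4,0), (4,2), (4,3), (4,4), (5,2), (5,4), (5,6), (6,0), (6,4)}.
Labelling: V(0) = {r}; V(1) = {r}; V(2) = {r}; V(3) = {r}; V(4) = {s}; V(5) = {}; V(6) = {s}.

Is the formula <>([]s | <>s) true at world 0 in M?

Recall that []ψ holds at a world iff ψ holds at every accessible world, and <>ψ holds iff ψ holds at some accessible world.
At 0: <>([]s | <>s) requires []s | <>s at some successor in {4}.
  []s | <>s holds at 4, so <>([]s | <>s) is true at 0.
    At 4: []s is false, <>s is true, so []s | <>s is true.
      At 4: []s requires s at every successor {0, 2, 3, 4}.
        s fails at 0, so []s is false at 4.
      At 4: <>s requires s at some successor in {0, 2, 3, 4}.
        s holds at 4, so <>s is true at 4.

Yes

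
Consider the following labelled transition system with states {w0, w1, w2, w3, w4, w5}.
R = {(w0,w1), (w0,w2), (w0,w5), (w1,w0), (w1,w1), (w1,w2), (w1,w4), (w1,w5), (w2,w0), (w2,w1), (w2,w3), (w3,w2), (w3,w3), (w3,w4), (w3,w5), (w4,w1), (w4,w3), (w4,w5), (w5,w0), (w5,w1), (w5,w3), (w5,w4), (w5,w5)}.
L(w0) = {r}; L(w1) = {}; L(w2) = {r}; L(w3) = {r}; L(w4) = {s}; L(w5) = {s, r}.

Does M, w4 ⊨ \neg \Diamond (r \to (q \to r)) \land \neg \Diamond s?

No

Recall that \Diamond ψ holds at a world iff ψ holds at some accessible world.
At w4: \neg \Diamond (r \to (q \to r)) is false, \neg \Diamond s is false, so \neg \Diamond (r \to (q \to r)) \land \neg \Diamond s is false.
  At w4: \Diamond (r \to (q \to r)) is true, so \neg \Diamond (r \to (q \to r)) is false.
    At w4: \Diamond (r \to (q \to r)) requires r \to (q \to r) at some successor in {w1, w3, w5}.
      r \to (q \to r) holds at w1, so \Diamond (r \to (q \to r)) is true at w4.
  At w4: \Diamond s is true, so \neg \Diamond s is false.
    At w4: \Diamond s requires s at some successor in {w1, w3, w5}.
      s holds at w5, so \Diamond s is true at w4.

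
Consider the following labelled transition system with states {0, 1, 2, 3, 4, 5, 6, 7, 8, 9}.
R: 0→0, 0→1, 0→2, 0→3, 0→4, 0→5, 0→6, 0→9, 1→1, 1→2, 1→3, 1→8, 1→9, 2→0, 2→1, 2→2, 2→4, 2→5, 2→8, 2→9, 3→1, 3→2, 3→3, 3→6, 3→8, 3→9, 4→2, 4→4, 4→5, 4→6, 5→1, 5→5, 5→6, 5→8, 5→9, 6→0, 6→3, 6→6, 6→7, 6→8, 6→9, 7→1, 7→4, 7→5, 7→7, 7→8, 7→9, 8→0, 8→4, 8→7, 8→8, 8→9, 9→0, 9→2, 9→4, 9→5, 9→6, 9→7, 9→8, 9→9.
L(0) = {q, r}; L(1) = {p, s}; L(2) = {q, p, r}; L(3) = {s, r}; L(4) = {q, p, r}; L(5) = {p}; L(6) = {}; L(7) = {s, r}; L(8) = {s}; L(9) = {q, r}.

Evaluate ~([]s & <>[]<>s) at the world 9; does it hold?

At 9: []s & <>[]<>s is false, so ~([]s & <>[]<>s) is true.
  At 9: []s is false, <>[]<>s is true, so []s & <>[]<>s is false.
    At 9: []s requires s at every successor {0, 2, 4, 5, 6, 7, 8, 9}.
      s fails at 0, so []s is false at 9.
    At 9: <>[]<>s requires []<>s at some successor in {0, 2, 4, 5, 6, 7, 8, 9}.
      []<>s holds at 5, so <>[]<>s is true at 9.

Yes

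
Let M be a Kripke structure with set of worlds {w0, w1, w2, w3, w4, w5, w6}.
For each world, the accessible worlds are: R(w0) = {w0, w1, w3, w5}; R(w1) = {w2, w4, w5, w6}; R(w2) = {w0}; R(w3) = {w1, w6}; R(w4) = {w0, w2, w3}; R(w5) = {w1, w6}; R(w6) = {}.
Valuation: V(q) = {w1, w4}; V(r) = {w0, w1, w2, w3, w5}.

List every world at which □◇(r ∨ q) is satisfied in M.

Recall that □ψ holds at a world iff ψ holds at every accessible world, and ◇ψ holds iff ψ holds at some accessible world.
Let φ = □◇(r ∨ q). Evaluate φ at each world:
  w0 (successors {w0, w1, w3, w5}): φ is true.
  w1 (successors {w2, w4, w5, w6}): φ is false.
  w2 (successors {w0}): φ is true.
  w3 (successors {w1, w6}): φ is false.
  w4 (successors {w0, w2, w3}): φ is true.
  w5 (successors {w1, w6}): φ is false.
  w6 (successors ∅): φ is true.
For instance, at w1:
  At w1: □◇(r ∨ q) requires ◇(r ∨ q) at every successor {w2, w4, w5, w6}.
    ◇(r ∨ q) fails at w6, so □◇(r ∨ q) is false at w1.
      At w6: no accessible worlds, so ◇(r ∨ q) is false.
Satisfying worlds: {w0, w2, w4, w6}

w0, w2, w4, w6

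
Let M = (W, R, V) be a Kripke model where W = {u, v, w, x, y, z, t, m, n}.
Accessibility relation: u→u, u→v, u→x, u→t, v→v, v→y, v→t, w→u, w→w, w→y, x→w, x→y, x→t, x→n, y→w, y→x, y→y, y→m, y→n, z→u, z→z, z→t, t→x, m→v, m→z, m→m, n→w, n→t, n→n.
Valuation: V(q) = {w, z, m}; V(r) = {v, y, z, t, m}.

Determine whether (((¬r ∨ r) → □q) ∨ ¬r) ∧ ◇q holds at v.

No

Recall that □ψ holds at a world iff ψ holds at every accessible world, and ◇ψ holds iff ψ holds at some accessible world.
At v: ((¬r ∨ r) → □q) ∨ ¬r is false, ◇q is false, so (((¬r ∨ r) → □q) ∨ ¬r) ∧ ◇q is false.
  At v: (¬r ∨ r) → □q is false, ¬r is false, so ((¬r ∨ r) → □q) ∨ ¬r is false.
    At v: ¬r ∨ r is true, □q is false, so (¬r ∨ r) → □q is false.
      At v: □q requires q at every successor {v, y, t}.
        q fails at v, so □q is false at v.
  At v: ◇q requires q at some successor in {v, y, t}.
    At v: q is false.
    At y: q is false.
    At t: q is false.
  So ◇q is false at v.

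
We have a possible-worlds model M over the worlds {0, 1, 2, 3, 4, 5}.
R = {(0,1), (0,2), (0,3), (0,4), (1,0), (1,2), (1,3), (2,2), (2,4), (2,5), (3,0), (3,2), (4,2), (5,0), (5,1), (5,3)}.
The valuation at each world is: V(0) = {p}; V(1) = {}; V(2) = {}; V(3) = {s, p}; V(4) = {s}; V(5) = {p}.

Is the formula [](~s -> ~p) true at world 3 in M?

No

At 3: [](~s -> ~p) requires ~s -> ~p at every successor {0, 2}.
  ~s -> ~p fails at 0, so [](~s -> ~p) is false at 3.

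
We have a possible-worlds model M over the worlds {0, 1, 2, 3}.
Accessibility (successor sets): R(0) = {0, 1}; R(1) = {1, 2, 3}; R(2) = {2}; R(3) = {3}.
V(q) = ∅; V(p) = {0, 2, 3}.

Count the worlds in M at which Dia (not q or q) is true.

4

Recall that Dia ψ holds at a world iff ψ holds at some accessible world.
Let φ = Dia (not q or q). Evaluate φ at each world:
  0 (successors {0, 1}): φ is true.
  1 (successors {1, 2, 3}): φ is true.
  2 (successors {2}): φ is true.
  3 (successors {3}): φ is true.
For instance, at 0:
  At 0: Dia (not q or q) requires not q or q at some successor in {0, 1}.
    not q or q holds at 0, so Dia (not q or q) is true at 0.
Satisfying worlds: {0, 1, 2, 3}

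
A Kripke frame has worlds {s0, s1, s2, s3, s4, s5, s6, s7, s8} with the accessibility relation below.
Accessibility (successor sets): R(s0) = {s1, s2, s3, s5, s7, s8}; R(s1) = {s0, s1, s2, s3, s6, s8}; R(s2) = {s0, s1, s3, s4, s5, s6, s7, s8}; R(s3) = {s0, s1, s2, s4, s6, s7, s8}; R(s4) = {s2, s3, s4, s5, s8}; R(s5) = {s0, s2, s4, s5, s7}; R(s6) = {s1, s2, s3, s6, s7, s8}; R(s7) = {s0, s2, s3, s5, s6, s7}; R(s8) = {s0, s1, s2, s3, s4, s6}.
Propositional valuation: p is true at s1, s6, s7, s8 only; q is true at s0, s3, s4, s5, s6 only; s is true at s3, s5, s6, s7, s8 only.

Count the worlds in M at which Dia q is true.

9

Let φ = Dia q. Evaluate φ at each world:
  s0 (successors {s1, s2, s3, s5, s7, s8}): φ is true.
  s1 (successors {s0, s1, s2, s3, s6, s8}): φ is true.
  s2 (successors {s0, s1, s3, s4, s5, s6, s7, s8}): φ is true.
  s3 (successors {s0, s1, s2, s4, s6, s7, s8}): φ is true.
  s4 (successors {s2, s3, s4, s5, s8}): φ is true.
  s5 (successors {s0, s2, s4, s5, s7}): φ is true.
  s6 (successors {s1, s2, s3, s6, s7, s8}): φ is true.
  s7 (successors {s0, s2, s3, s5, s6, s7}): φ is true.
  s8 (successors {s0, s1, s2, s3, s4, s6}): φ is true.
For instance, at s8:
  At s8: Dia q requires q at some successor in {s0, s1, s2, s3, s4, s6}.
    q holds at s0, so Dia q is true at s8.
Satisfying worlds: {s0, s1, s2, s3, s4, s5, s6, s7, s8}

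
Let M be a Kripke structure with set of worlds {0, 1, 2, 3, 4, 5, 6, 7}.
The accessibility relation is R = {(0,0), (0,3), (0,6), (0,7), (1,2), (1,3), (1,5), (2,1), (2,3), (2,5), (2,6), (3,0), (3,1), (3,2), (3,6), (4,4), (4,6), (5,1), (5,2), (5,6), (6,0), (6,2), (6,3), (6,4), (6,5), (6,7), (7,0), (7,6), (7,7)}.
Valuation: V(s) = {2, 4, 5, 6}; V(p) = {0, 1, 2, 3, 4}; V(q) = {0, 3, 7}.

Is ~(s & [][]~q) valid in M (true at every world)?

Let φ = ~(s & [][]~q). Evaluate φ at each world:
  0 (successors {0, 3, 6, 7}): φ is true.
  1 (successors {2, 3, 5}): φ is true.
  2 (successors {1, 3, 5, 6}): φ is true.
  3 (successors {0, 1, 2, 6}): φ is true.
  4 (successors {4, 6}): φ is true.
  5 (successors {1, 2, 6}): φ is true.
  6 (successors {0, 2, 3, 4, 5, 7}): φ is true.
  7 (successors {0, 6, 7}): φ is true.
For instance, at 5:
  At 5: s & [][]~q is false, so ~(s & [][]~q) is true.
    At 5: s is true, [][]~q is false, so s & [][]~q is false.
      At 5: [][]~q requires []~q at every successor {1, 2, 6}.
        []~q fails at 1, so [][]~q is false at 5.

Yes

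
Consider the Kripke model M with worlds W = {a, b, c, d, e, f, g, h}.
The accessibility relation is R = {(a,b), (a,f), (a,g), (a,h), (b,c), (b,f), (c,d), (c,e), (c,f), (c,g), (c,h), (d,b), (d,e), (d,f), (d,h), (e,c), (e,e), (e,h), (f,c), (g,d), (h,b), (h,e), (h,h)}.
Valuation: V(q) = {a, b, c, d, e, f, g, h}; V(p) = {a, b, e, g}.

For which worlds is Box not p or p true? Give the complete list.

Let φ = Box not p or p. Evaluate φ at each world:
  a (successors {b, f, g, h}): φ is true.
  b (successors {c, f}): φ is true.
  c (successors {d, e, f, g, h}): φ is false.
  d (successors {b, e, f, h}): φ is false.
  e (successors {c, e, h}): φ is true.
  f (successors {c}): φ is true.
  g (successors {d}): φ is true.
  h (successors {b, e, h}): φ is false.
For instance, at a:
  At a: Box not p is false, p is true, so Box not p or p is true.
    At a: Box not p requires not p at every successor {b, f, g, h}.
      not p fails at b, so Box not p is false at a.
Satisfying worlds: {a, b, e, f, g}

a, b, e, f, g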